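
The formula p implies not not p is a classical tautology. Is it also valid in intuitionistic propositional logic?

This is double-negation introduction, which is intuitionistically derivable.
If a world forces p then every accessible world forces p (persistence), so none forces not p; hence not not p.

Yes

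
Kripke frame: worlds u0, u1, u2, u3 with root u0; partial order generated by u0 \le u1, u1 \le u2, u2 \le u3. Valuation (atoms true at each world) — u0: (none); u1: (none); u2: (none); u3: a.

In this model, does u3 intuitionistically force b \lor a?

u3 \Vdash b \lor a via the disjunct a.

Yes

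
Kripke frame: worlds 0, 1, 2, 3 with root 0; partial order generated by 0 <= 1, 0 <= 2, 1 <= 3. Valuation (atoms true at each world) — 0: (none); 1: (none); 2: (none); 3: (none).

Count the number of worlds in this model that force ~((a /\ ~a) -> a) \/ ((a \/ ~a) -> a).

0

0: does not force it — 0 ||-/- ~((a /\ ~a) -> a) \/ ((a \/ ~a) -> a): neither disjunct is forced at 0.
1: does not force it — 1 ||-/- ~((a /\ ~a) -> a) \/ ((a \/ ~a) -> a): neither disjunct is forced at 1.
2: does not force it — 2 ||-/- ~((a /\ ~a) -> a) \/ ((a \/ ~a) -> a): neither disjunct is forced at 2.
3: does not force it.
Worlds forcing the formula: { }.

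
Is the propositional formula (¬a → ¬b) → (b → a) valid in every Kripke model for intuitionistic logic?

No

This is the converse of contraposition, which is not intuitionistically valid.
A Kripke countermodel: worlds s0, s1; order generated by s0 ≤ s1; atoms true at each world — s0:{b}; s1:{a,b}.
s0 ⊮ (¬a → ¬b) → (b → a): already at s0 itself, s0 ⊩ ¬a → ¬b but s0 ⊮ b → a.
s0 ⊮ b → a: already at s0 itself, s0 ⊩ b but s0 ⊮ a.
s0 lacks atom a, so s0 ⊮ a.
So the root s0 does not force the formula.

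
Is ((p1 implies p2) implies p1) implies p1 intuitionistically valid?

No

This is Peirce's law, which is not intuitionistically valid.
A Kripke countermodel: worlds u0, u1; order generated by u0 <= u1; atoms true at each world — u0:{}; u1:{p1}.
u0 does not force ((p1 implies p2) implies p1) implies p1: already at u0 itself, u0 forces (p1 implies p2) implies p1 but u0 does not force p1.
u0 lacks atom p1, so u0 does not force p1.
So the root u0 does not force the formula.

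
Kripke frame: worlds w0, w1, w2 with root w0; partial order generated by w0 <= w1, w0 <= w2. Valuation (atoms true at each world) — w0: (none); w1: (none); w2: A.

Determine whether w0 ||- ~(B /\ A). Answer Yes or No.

w0 ||- ~(B /\ A): no world accessible from w0 forces B /\ A.

Yes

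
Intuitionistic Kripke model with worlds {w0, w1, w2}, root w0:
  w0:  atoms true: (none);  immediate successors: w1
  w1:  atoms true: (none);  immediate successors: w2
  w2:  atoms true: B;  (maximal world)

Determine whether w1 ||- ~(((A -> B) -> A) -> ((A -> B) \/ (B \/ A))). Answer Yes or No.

w1 ||-/- ~(((A -> B) -> A) -> ((A -> B) \/ (B \/ A))) since w1 is accessible from w1 and w1 ||- ((A -> B) -> A) -> ((A -> B) \/ (B \/ A)).
w1 ||- ((A -> B) -> A) -> ((A -> B) \/ (B \/ A)) vacuously: no world accessible from w1 forces the antecedent (A -> B) -> A.

No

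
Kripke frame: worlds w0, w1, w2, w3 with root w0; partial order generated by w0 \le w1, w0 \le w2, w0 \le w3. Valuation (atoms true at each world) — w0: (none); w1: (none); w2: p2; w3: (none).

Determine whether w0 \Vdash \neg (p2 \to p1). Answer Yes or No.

No

w0 \nVdash \neg (p2 \to p1) since w1 is accessible from w0 and w1 \Vdash p2 \to p1.
w1 \Vdash p2 \to p1 vacuously: no world accessible from w1 forces the antecedent p2.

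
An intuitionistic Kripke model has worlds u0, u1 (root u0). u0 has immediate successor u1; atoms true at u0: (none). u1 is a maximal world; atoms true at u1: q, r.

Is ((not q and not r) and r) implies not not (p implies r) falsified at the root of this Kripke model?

No

u0 forces ((not q and not r) and r) implies not not (p implies r) vacuously: no world accessible from u0 forces the antecedent (not q and not r) and r.
So the root u0 forces ((not q and not r) and r) implies not not (p implies r); the model is not a countermodel.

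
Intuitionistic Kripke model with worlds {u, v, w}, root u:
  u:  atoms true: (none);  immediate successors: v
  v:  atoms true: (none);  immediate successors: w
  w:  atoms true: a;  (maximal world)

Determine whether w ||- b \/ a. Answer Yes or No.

w ||- b \/ a via the disjunct a.

Yes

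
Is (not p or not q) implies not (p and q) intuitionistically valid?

Yes

This is a constructively valid De Morgan direction (disjunction of negations to negated conjunction), which is intuitionistically derivable.
If not p holds at a world then no accessible world forces p, hence none forces p and q; likewise for not q.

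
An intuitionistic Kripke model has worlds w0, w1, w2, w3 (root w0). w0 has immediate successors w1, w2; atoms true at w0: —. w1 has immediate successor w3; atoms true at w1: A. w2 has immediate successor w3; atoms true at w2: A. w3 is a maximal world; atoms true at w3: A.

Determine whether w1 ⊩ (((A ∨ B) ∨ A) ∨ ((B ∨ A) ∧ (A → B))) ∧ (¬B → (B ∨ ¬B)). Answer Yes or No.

Yes

w1 ⊩ (((A ∨ B) ∨ A) ∨ ((B ∨ A) ∧ (A → B))) ∧ (¬B → (B ∨ ¬B)) since w1 forces both conjuncts.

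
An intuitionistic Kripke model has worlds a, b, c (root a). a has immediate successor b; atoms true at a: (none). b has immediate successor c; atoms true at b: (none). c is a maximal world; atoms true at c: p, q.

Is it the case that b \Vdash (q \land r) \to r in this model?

Yes

b \Vdash (q \land r) \to r vacuously: no world accessible from b forces the antecedent q \land r.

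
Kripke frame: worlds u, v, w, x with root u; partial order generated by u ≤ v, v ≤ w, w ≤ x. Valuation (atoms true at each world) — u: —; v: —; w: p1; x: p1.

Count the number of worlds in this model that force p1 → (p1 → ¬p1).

u: does not force it — u ⊮ p1 → (p1 → ¬p1): at the accessible world w, w ⊩ p1 but w ⊮ p1 → ¬p1.
v: does not force it — v ⊮ p1 → (p1 → ¬p1): at the accessible world w, w ⊩ p1 but w ⊮ p1 → ¬p1.
w: does not force it — w ⊮ p1 → (p1 → ¬p1): already at w itself, w ⊩ p1 but w ⊮ p1 → ¬p1.
x: does not force it.
Worlds forcing the formula: { }.

0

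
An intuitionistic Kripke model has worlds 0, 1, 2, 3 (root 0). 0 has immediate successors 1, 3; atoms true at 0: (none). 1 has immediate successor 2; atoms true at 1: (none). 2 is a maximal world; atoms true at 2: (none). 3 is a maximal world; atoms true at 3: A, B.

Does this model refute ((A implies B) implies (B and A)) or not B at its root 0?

0 does not force ((A implies B) implies (B and A)) or not B: neither disjunct is forced at 0.
0 does not force (A implies B) implies (B and A): already at 0 itself, 0 forces A implies B but 0 does not force B and A.
0 does not force B and A since 0 fails B.
So the root 0 does not force ((A implies B) implies (B and A)) or not B; the model is a countermodel.

Yes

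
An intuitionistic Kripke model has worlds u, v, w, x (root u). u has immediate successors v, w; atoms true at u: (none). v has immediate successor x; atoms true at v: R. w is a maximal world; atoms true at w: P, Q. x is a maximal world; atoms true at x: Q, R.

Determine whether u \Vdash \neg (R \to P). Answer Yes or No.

u \nVdash \neg (R \to P) since w is accessible from u and w \Vdash R \to P.
w \Vdash R \to P vacuously: no world accessible from w forces the antecedent R.

No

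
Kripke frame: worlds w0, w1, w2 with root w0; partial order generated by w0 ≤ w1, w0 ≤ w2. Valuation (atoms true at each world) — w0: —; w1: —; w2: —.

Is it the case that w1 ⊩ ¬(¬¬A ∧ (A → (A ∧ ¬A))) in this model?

Yes

w1 ⊩ ¬(¬¬A ∧ (A → (A ∧ ¬A))): no world accessible from w1 forces ¬¬A ∧ (A → (A ∧ ¬A)).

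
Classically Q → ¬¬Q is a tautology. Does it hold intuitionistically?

This is double-negation introduction, which is intuitionistically derivable.
If a world forces Q then every accessible world forces Q (persistence), so none forces ¬Q; hence ¬¬Q.

Yes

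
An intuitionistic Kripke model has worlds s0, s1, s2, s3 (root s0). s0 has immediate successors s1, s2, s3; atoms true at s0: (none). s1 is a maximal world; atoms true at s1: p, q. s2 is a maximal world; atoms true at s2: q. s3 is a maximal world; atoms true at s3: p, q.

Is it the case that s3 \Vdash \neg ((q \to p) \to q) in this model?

s3 \nVdash \neg ((q \to p) \to q) since s3 is accessible from s3 and s3 \Vdash (q \to p) \to q.
s3 \Vdash (q \to p) \to q: every world accessible from s3 that forces q \to p (namely s3) also forces q.

No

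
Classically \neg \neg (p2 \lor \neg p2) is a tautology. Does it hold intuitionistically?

This is the double negation of excluded middle, which is intuitionistically derivable.
Assuming \neg (p2 \lor \neg p2): from p2 we'd get p2 \lor \neg p2, so \neg p2; but then p2 \lor \neg p2 again — contradiction. Hence \neg \neg (p2 \lor \neg p2).

Yes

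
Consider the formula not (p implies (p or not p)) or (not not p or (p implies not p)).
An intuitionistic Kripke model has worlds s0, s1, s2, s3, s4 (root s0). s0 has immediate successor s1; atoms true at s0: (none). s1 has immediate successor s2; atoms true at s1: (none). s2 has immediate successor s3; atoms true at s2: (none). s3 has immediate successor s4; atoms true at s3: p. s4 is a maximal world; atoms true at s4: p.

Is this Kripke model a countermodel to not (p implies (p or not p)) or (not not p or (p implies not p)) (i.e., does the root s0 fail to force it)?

No

s0 forces not (p implies (p or not p)) or (not not p or (p implies not p)) via the disjunct not not p or (p implies not p).
So the root s0 forces not (p implies (p or not p)) or (not not p or (p implies not p)); the model is not a countermodel.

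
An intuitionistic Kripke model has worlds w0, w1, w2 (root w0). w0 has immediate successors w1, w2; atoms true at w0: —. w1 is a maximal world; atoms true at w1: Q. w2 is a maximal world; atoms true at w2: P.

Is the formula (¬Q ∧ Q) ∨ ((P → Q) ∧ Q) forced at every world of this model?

Not every world: w0 ⊮ (¬Q ∧ Q) ∨ ((P → Q) ∧ Q).
w0 ⊮ (¬Q ∧ Q) ∨ ((P → Q) ∧ Q): neither disjunct is forced at w0.
w0 ⊮ ¬Q ∧ Q since w0 fails ¬Q.

No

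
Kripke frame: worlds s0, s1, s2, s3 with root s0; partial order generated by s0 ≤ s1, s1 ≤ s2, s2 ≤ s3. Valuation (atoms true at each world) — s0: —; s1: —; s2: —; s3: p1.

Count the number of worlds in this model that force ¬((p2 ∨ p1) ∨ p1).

s0: does not force it — s0 ⊮ ¬((p2 ∨ p1) ∨ p1) since s3 is accessible from s0 and s3 ⊩ (p2 ∨ p1) ∨ p1.
s1: does not force it — s1 ⊮ ¬((p2 ∨ p1) ∨ p1) since s3 is accessible from s1 and s3 ⊩ (p2 ∨ p1) ∨ p1.
s2: does not force it — s2 ⊮ ¬((p2 ∨ p1) ∨ p1) since s3 is accessible from s2 and s3 ⊩ (p2 ∨ p1) ∨ p1.
s3: does not force it.
Worlds forcing the formula: { }.

0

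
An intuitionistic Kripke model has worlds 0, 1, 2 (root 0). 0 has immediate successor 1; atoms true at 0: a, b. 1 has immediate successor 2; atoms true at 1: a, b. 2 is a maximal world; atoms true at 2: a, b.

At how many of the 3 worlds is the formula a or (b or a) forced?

0: forces it.
1: forces it.
2: forces it.
Worlds forcing the formula: {0, 1, 2}.

3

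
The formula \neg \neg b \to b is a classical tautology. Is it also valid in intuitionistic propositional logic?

No

This is double-negation elimination, which is not intuitionistically valid.
A Kripke countermodel: worlds 0, 1; order generated by 0 \le 1; atoms true at each world — 0:{}; 1:{b}.
0 \nVdash \neg \neg b \to b: already at 0 itself, 0 \Vdash \neg \neg b but 0 \nVdash b.
0 lacks atom b, so 0 \nVdash b.
So the root 0 does not force the formula.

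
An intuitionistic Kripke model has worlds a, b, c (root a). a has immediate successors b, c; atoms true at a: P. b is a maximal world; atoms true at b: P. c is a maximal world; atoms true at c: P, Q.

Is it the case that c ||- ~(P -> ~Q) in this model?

Yes

c ||- ~(P -> ~Q): no world accessible from c forces P -> ~Q.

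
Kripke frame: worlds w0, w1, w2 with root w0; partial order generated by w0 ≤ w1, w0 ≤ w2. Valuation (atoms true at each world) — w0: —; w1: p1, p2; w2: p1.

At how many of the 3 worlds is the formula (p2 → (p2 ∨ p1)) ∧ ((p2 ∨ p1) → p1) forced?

w0: forces it.
w1: forces it.
w2: forces it.
Worlds forcing the formula: {w0, w1, w2}.

3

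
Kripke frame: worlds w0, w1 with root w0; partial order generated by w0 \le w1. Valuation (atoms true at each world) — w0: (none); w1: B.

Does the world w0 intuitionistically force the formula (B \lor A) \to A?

w0 \nVdash (B \lor A) \to A: at the accessible world w1, w1 \Vdash B \lor A but w1 \nVdash A.
w1 lacks atom A, so w1 \nVdash A.

No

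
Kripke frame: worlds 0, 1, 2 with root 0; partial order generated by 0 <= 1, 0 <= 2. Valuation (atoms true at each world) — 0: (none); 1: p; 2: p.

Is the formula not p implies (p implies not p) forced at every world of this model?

0 forces not p implies (p implies not p) vacuously: no world accessible from 0 forces the antecedent not p.
Since the root 0 forces not p implies (p implies not p) and forcing is persistent (monotone upward), every world forces it.

Yes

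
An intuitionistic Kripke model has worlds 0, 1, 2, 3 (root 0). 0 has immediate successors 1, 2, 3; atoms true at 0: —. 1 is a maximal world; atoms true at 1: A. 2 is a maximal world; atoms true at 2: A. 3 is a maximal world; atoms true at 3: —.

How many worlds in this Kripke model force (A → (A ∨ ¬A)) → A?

2

0: does not force it — 0 ⊮ (A → (A ∨ ¬A)) → A: already at 0 itself, 0 ⊩ A → (A ∨ ¬A) but 0 ⊮ A.
1: forces it.
2: forces it.
3: does not force it — 3 ⊮ (A → (A ∨ ¬A)) → A: already at 3 itself, 3 ⊩ A → (A ∨ ¬A) but 3 ⊮ A.
Worlds forcing the formula: {1, 2}.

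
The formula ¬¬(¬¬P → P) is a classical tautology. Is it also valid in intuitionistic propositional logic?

This is the double negation of double-negation elimination, which is intuitionistically derivable.
By Glivenko's theorem the double negation of any classical propositional tautology is intuitionistically provable; ¬¬P → P is classically a tautology.

Yes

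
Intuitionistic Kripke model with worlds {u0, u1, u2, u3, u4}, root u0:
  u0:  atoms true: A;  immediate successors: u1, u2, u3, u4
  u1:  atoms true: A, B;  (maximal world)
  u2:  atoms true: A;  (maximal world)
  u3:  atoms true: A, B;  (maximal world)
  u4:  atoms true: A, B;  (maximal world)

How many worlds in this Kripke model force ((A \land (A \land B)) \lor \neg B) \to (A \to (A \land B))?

u0: does not force it — u0 \nVdash ((A \land (A \land B)) \lor \neg B) \to (A \to (A \land B)): at the accessible world u2, u2 \Vdash (A \land (A \land B)) \lor \neg B but u2 \nVdash A \to (A \land B).
u1: forces it.
u2: does not force it.
u3: forces it.
u4: forces it.
Worlds forcing the formula: {u1, u3, u4}.

3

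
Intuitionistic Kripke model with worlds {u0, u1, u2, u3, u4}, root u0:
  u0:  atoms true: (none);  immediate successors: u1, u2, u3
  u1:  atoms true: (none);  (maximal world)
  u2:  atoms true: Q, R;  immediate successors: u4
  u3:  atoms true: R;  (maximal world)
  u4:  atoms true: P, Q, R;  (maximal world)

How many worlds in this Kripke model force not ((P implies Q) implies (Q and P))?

u0: does not force it — u0 does not force not ((P implies Q) implies (Q and P)) since u4 is accessible from u0 and u4 forces (P implies Q) implies (Q and P).
u1: forces it.
u2: does not force it.
u3: forces it.
u4: does not force it.
Worlds forcing the formula: {u1, u3}.

2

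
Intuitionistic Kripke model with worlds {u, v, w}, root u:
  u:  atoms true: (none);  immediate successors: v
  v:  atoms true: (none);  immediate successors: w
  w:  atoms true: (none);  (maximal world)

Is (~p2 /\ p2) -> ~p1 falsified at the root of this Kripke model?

u ||- (~p2 /\ p2) -> ~p1 vacuously: no world accessible from u forces the antecedent ~p2 /\ p2.
So the root u forces (~p2 /\ p2) -> ~p1; the model is not a countermodel.

No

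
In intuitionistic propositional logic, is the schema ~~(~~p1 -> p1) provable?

Yes

This is the double negation of double-negation elimination, which is intuitionistically derivable.
By Glivenko's theorem the double negation of any classical propositional tautology is intuitionistically provable; ~~p1 -> p1 is classically a tautology.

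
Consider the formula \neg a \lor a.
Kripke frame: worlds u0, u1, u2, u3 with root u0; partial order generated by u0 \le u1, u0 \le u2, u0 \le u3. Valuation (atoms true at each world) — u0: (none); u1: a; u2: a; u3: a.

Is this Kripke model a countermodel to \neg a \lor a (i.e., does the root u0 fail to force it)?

u0 \nVdash \neg a \lor a: neither disjunct is forced at u0.
u0 \nVdash \neg a since u1 is accessible from u0 and u1 \Vdash a.
So the root u0 does not force \neg a \lor a; the model is a countermodel.

Yes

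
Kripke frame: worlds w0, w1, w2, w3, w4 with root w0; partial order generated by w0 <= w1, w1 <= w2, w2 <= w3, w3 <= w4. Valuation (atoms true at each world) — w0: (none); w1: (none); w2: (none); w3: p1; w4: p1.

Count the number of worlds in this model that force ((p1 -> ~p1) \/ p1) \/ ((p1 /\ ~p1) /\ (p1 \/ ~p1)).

w0: does not force it — w0 ||-/- ((p1 -> ~p1) \/ p1) \/ ((p1 /\ ~p1) /\ (p1 \/ ~p1)): neither disjunct is forced at w0.
w1: does not force it.
w2: does not force it.
w3: forces it.
w4: forces it.
Worlds forcing the formula: {w3, w4}.

2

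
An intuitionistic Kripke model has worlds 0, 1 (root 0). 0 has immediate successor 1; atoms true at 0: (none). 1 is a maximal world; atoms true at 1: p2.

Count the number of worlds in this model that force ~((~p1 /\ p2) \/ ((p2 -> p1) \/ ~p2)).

0

0: does not force it — 0 ||-/- ~((~p1 /\ p2) \/ ((p2 -> p1) \/ ~p2)) since 1 is accessible from 0 and 1 ||- (~p1 /\ p2) \/ ((p2 -> p1) \/ ~p2).
1: does not force it.
Worlds forcing the formula: { }.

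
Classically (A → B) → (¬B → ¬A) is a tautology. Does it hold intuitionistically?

This is the forward direction of contraposition, which is intuitionistically derivable.
Assume A → B and ¬B. If A held then B would follow, contradicting ¬B; so ¬A.

Yes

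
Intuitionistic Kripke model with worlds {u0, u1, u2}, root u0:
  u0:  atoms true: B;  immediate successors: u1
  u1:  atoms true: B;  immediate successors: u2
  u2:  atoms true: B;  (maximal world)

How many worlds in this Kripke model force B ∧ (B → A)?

0

u0: does not force it — u0 ⊮ B ∧ (B → A) since u0 fails B → A.
u1: does not force it.
u2: does not force it.
Worlds forcing the formula: { }.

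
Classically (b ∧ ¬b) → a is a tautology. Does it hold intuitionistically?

Yes

This is an instance of ex falso quodlibet, which is intuitionistically derivable.
No world can force both b and ¬b, so the antecedent b ∧ ¬b is never forced and the implication holds vacuously at every world.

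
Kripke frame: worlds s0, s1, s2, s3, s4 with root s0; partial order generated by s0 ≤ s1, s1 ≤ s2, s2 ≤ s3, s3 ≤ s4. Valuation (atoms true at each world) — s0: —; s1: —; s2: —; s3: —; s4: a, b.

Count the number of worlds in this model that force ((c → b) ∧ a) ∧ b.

s0: does not force it — s0 ⊮ ((c → b) ∧ a) ∧ b since s0 fails (c → b) ∧ a.
s1: does not force it — s1 ⊮ ((c → b) ∧ a) ∧ b since s1 fails (c → b) ∧ a.
s2: does not force it.
s3: does not force it.
s4: forces it.
Worlds forcing the formula: {s4}.

1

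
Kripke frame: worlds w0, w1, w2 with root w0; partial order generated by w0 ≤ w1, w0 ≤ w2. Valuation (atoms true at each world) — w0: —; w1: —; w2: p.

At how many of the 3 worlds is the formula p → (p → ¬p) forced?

1

w0: does not force it — w0 ⊮ p → (p → ¬p): at the accessible world w2, w2 ⊩ p but w2 ⊮ p → ¬p.
w1: forces it.
w2: does not force it — w2 ⊮ p → (p → ¬p): already at w2 itself, w2 ⊩ p but w2 ⊮ p → ¬p.
Worlds forcing the formula: {w1}.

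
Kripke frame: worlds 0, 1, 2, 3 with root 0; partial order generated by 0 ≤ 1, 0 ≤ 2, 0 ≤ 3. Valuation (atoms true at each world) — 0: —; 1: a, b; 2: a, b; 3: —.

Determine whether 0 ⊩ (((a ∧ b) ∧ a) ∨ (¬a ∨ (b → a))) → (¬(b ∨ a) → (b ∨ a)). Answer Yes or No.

No

0 ⊮ (((a ∧ b) ∧ a) ∨ (¬a ∨ (b → a))) → (¬(b ∨ a) → (b ∨ a)): already at 0 itself, 0 ⊩ ((a ∧ b) ∧ a) ∨ (¬a ∨ (b → a)) but 0 ⊮ ¬(b ∨ a) → (b ∨ a).
0 ⊮ ¬(b ∨ a) → (b ∨ a): at the accessible world 3, 3 ⊩ ¬(b ∨ a) but 3 ⊮ b ∨ a.
3 ⊮ b ∨ a: neither disjunct is forced at 3.
3 lacks atom b, so 3 ⊮ b.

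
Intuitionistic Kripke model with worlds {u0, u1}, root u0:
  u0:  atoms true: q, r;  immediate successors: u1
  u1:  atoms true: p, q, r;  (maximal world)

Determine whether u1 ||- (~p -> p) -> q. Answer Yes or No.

Yes

u1 ||- (~p -> p) -> q: every world accessible from u1 that forces ~p -> p (namely u1) also forces q.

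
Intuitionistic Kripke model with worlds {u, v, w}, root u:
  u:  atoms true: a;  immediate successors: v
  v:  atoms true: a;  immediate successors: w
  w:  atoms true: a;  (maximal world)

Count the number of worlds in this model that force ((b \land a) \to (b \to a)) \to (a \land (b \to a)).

3

u: forces it.
v: forces it.
w: forces it.
Worlds forcing the formula: {u, v, w}.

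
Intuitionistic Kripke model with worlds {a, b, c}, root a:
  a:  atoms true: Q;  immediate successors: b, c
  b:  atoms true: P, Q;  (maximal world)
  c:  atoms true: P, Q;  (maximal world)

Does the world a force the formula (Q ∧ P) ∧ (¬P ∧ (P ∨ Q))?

a ⊮ (Q ∧ P) ∧ (¬P ∧ (P ∨ Q)) since a fails Q ∧ P.

No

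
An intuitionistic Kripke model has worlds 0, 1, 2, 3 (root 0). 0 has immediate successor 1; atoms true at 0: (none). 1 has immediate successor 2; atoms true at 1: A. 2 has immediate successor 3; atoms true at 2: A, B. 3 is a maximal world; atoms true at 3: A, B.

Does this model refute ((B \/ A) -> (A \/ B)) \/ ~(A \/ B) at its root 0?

No

0 ||- ((B \/ A) -> (A \/ B)) \/ ~(A \/ B) via the disjunct (B \/ A) -> (A \/ B).
So the root 0 forces ((B \/ A) -> (A \/ B)) \/ ~(A \/ B); the model is not a countermodel.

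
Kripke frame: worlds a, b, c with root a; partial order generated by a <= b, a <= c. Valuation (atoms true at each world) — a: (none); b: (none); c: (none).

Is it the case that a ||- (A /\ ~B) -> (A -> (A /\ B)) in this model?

a ||- (A /\ ~B) -> (A -> (A /\ B)) vacuously: no world accessible from a forces the antecedent A /\ ~B.

Yes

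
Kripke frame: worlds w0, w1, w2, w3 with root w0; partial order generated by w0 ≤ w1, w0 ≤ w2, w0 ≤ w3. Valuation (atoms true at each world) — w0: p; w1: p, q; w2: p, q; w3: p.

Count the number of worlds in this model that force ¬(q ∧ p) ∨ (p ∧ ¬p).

w0: does not force it — w0 ⊮ ¬(q ∧ p) ∨ (p ∧ ¬p): neither disjunct is forced at w0.
w1: does not force it — w1 ⊮ ¬(q ∧ p) ∨ (p ∧ ¬p): neither disjunct is forced at w1.
w2: does not force it — w2 ⊮ ¬(q ∧ p) ∨ (p ∧ ¬p): neither disjunct is forced at w2.
w3: forces it.
Worlds forcing the formula: {w3}.

1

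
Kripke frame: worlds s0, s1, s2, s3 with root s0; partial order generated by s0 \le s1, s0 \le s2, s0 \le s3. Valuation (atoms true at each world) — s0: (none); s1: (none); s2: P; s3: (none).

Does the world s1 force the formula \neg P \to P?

s1 \nVdash \neg P \to P: already at s1 itself, s1 \Vdash \neg P but s1 \nVdash P.
s1 lacks atom P, so s1 \nVdash P.

No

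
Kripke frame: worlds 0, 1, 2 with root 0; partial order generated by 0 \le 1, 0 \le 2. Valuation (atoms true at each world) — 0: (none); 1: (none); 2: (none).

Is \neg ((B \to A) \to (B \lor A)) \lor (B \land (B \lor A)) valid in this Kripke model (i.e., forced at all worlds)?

Yes

0 \Vdash \neg ((B \to A) \to (B \lor A)) \lor (B \land (B \lor A)) via the disjunct \neg ((B \to A) \to (B \lor A)).
Since the root 0 forces \neg ((B \to A) \to (B \lor A)) \lor (B \land (B \lor A)) and forcing is persistent (monotone upward), every world forces it.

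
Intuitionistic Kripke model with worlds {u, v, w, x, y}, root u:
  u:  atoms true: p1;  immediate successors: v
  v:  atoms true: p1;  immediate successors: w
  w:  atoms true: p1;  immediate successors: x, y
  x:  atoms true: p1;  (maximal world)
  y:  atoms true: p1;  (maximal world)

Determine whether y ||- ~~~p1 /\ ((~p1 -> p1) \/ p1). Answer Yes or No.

y ||-/- ~~~p1 /\ ((~p1 -> p1) \/ p1) since y fails ~~~p1.

No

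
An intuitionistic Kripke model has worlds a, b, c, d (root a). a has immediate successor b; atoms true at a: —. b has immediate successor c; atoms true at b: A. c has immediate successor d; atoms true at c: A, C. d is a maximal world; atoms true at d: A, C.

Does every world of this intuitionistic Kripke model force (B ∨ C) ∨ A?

Not every world: a ⊮ (B ∨ C) ∨ A.
a ⊮ (B ∨ C) ∨ A: neither disjunct is forced at a.
a ⊮ B ∨ C: neither disjunct is forced at a.
a lacks atom B, so a ⊮ B.

No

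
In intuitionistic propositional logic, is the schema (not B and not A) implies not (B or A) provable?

Yes

This is a constructively valid De Morgan direction (conjunction of negations to negated disjunction), which is intuitionistically derivable.
If both not B and not A hold at a world, no accessible world forces B or forces A, so none forces B or A.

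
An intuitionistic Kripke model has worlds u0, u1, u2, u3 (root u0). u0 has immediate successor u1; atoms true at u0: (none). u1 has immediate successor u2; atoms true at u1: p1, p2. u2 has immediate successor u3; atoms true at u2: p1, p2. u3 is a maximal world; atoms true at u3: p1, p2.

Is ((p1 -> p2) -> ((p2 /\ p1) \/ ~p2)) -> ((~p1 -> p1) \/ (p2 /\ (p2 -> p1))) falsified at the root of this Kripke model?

u0 ||- ((p1 -> p2) -> ((p2 /\ p1) \/ ~p2)) -> ((~p1 -> p1) \/ (p2 /\ (p2 -> p1))): every world accessible from u0 that forces (p1 -> p2) -> ((p2 /\ p1) \/ ~p2) (namely u1, u2, u3) also forces (~p1 -> p1) \/ (p2 /\ (p2 -> p1)).
So the root u0 forces ((p1 -> p2) -> ((p2 /\ p1) \/ ~p2)) -> ((~p1 -> p1) \/ (p2 /\ (p2 -> p1))); the model is not a countermodel.

No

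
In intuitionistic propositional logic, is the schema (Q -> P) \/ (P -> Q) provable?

This is the Gödel–Dummett linearity axiom, which is not intuitionistically valid.
A Kripke countermodel: worlds 0, 1, 2; order generated by 0 <= 1, 0 <= 2; atoms true at each world — 0:{}; 1:{Q}; 2:{P}.
0 ||-/- (Q -> P) \/ (P -> Q): neither disjunct is forced at 0.
0 ||-/- Q -> P: at the accessible world 1, 1 ||- Q but 1 ||-/- P.
1 lacks atom P, so 1 ||-/- P.
So the root 0 does not force the formula.

No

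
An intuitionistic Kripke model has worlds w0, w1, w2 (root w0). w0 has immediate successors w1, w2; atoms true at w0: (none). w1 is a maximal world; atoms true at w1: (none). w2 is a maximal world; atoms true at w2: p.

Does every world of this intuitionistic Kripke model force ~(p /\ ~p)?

w0 ||- ~(p /\ ~p): no world accessible from w0 forces p /\ ~p.
Since the root w0 forces ~(p /\ ~p) and forcing is persistent (monotone upward), every world forces it.

Yes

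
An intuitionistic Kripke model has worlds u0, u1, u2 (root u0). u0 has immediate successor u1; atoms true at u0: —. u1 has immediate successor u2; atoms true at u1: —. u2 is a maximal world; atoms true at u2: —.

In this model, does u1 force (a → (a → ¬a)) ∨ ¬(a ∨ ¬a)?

Yes

u1 ⊩ (a → (a → ¬a)) ∨ ¬(a ∨ ¬a) via the disjunct a → (a → ¬a).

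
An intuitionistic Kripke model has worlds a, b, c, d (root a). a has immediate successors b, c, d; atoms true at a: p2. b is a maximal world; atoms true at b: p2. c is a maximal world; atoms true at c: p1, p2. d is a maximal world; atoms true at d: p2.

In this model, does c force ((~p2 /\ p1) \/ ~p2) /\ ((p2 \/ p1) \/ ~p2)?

c ||-/- ((~p2 /\ p1) \/ ~p2) /\ ((p2 \/ p1) \/ ~p2) since c fails (~p2 /\ p1) \/ ~p2.

No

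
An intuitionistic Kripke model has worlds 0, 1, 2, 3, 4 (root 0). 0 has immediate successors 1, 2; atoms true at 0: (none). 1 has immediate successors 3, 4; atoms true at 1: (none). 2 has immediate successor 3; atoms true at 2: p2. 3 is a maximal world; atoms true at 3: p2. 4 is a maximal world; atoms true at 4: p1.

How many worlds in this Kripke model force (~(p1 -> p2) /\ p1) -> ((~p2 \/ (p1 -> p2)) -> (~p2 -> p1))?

5

0: forces it.
1: forces it.
2: forces it.
3: forces it.
4: forces it.
Worlds forcing the formula: {0, 1, 2, 3, 4}.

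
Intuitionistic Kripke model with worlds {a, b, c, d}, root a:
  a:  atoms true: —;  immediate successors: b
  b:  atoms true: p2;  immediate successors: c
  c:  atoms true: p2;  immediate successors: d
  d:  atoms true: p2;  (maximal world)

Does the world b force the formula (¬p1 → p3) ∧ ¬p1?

No

b ⊮ (¬p1 → p3) ∧ ¬p1 since b fails ¬p1 → p3.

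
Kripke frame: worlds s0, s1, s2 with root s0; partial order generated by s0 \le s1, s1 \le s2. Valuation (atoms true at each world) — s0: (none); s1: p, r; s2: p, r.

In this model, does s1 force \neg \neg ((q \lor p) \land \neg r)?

No

s1 \nVdash \neg \neg ((q \lor p) \land \neg r) since s1 is accessible from s1 and s1 \Vdash \neg ((q \lor p) \land \neg r).
s1 \Vdash \neg ((q \lor p) \land \neg r): no world accessible from s1 forces (q \lor p) \land \neg r.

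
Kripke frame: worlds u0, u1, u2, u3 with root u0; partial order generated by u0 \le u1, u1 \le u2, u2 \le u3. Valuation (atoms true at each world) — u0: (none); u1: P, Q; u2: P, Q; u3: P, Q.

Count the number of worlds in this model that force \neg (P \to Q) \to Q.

u0: forces it.
u1: forces it.
u2: forces it.
u3: forces it.
Worlds forcing the formula: {u0, u1, u2, u3}.

4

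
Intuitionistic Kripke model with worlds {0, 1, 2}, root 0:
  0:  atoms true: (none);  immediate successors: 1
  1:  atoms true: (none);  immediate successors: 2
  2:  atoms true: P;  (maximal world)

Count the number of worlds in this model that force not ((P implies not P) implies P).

0

0: does not force it — 0 does not force not ((P implies not P) implies P) since 0 is accessible from 0 and 0 forces (P implies not P) implies P.
1: does not force it — 1 does not force not ((P implies not P) implies P) since 1 is accessible from 1 and 1 forces (P implies not P) implies P.
2: does not force it — 2 does not force not ((P implies not P) implies P) since 2 is accessible from 2 and 2 forces (P implies not P) implies P.
Worlds forcing the formula: { }.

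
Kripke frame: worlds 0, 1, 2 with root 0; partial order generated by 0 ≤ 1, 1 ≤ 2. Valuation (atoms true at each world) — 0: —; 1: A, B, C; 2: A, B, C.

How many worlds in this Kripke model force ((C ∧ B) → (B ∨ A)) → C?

2

0: does not force it — 0 ⊮ ((C ∧ B) → (B ∨ A)) → C: already at 0 itself, 0 ⊩ (C ∧ B) → (B ∨ A) but 0 ⊮ C.
1: forces it.
2: forces it.
Worlds forcing the formula: {1, 2}.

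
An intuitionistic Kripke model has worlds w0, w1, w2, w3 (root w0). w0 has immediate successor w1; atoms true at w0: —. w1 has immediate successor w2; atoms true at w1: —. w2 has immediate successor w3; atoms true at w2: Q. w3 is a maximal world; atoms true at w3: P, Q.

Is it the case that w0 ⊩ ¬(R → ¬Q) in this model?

w0 ⊮ ¬(R → ¬Q) since w0 is accessible from w0 and w0 ⊩ R → ¬Q.
w0 ⊩ R → ¬Q vacuously: no world accessible from w0 forces the antecedent R.

No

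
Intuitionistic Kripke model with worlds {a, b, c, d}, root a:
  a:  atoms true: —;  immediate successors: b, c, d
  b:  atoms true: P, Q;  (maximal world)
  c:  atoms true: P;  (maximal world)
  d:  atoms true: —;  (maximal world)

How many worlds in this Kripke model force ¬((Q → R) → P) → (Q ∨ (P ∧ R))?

2

a: does not force it — a ⊮ ¬((Q → R) → P) → (Q ∨ (P ∧ R)): at the accessible world d, d ⊩ ¬((Q → R) → P) but d ⊮ Q ∨ (P ∧ R).
b: forces it.
c: forces it.
d: does not force it — d ⊮ ¬((Q → R) → P) → (Q ∨ (P ∧ R)): already at d itself, d ⊩ ¬((Q → R) → P) but d ⊮ Q ∨ (P ∧ R).
Worlds forcing the formula: {b, c}.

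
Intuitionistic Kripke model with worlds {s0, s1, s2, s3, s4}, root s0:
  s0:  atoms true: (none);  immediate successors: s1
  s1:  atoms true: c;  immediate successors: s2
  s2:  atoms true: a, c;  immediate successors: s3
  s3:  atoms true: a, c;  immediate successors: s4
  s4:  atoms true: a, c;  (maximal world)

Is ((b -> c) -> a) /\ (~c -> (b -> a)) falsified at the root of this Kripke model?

s0 ||-/- ((b -> c) -> a) /\ (~c -> (b -> a)) since s0 fails (b -> c) -> a.
So the root s0 does not force ((b -> c) -> a) /\ (~c -> (b -> a)); the model is a countermodel.

Yes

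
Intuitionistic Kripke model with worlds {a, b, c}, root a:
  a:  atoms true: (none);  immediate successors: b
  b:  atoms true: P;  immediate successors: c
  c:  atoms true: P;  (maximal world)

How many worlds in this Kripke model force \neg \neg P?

3

a: forces it.
b: forces it.
c: forces it.
Worlds forcing the formula: {a, b, c}.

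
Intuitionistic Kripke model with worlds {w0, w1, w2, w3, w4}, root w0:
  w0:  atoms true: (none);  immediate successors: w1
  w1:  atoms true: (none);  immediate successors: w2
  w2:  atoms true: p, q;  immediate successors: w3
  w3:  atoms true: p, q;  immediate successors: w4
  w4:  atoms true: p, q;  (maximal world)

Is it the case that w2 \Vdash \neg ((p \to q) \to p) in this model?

No

w2 \nVdash \neg ((p \to q) \to p) since w2 is accessible from w2 and w2 \Vdash (p \to q) \to p.
w2 \Vdash (p \to q) \to p: every world accessible from w2 that forces p \to q (namely w2, w3, w4) also forces p.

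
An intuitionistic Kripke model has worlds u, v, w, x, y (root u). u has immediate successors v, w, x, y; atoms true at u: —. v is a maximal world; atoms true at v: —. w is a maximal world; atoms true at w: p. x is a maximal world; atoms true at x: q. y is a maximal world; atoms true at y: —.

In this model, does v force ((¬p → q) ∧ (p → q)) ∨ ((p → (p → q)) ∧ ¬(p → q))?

No

v ⊮ ((¬p → q) ∧ (p → q)) ∨ ((p → (p → q)) ∧ ¬(p → q)): neither disjunct is forced at v.
v ⊮ (¬p → q) ∧ (p → q) since v fails ¬p → q.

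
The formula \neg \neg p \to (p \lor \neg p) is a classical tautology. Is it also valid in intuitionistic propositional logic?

This is a variant of double-negation elimination (deriving excluded middle from double negation), which is not intuitionistically valid.
A Kripke countermodel: worlds 0, 1; order generated by 0 \le 1; atoms true at each world — 0:{}; 1:{p}.
0 \nVdash \neg \neg p \to (p \lor \neg p): already at 0 itself, 0 \Vdash \neg \neg p but 0 \nVdash p \lor \neg p.
0 \nVdash p \lor \neg p: neither disjunct is forced at 0.
0 lacks atom p, so 0 \nVdash p.
So the root 0 does not force the formula.

No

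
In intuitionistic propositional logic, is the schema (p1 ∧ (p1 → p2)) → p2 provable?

This is modus ponens in implicational form, which is intuitionistically derivable.
If a world forces p1 and p1 → p2, then applying the implication at that world (which is accessible from itself) gives p2.

Yes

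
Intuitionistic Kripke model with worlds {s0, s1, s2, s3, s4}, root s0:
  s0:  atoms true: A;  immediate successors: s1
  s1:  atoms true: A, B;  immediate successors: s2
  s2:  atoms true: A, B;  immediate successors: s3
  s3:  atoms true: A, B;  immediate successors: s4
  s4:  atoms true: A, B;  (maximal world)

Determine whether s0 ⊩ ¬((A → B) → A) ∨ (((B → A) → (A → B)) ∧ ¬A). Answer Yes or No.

s0 ⊮ ¬((A → B) → A) ∨ (((B → A) → (A → B)) ∧ ¬A): neither disjunct is forced at s0.
s0 ⊮ ¬((A → B) → A) since s0 is accessible from s0 and s0 ⊩ (A → B) → A.
s0 ⊩ (A → B) → A: every world accessible from s0 that forces A → B (namely s1, s2, s3, s4) also forces A.

No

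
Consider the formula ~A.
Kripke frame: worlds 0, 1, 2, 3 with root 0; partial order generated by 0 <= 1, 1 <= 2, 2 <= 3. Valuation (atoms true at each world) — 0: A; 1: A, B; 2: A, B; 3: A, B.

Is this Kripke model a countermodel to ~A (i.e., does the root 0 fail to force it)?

0 ||-/- ~A since 0 is accessible from 0 and 0 ||- A.
So the root 0 does not force ~A; the model is a countermodel.

Yes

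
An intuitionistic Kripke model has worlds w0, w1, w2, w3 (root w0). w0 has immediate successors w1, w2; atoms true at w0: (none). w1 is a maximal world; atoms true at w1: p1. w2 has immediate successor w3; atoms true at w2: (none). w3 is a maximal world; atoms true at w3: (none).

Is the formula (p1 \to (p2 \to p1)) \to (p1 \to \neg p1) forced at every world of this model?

No

Not every world: w0 \nVdash (p1 \to (p2 \to p1)) \to (p1 \to \neg p1).
w0 \nVdash (p1 \to (p2 \to p1)) \to (p1 \to \neg p1): already at w0 itself, w0 \Vdash p1 \to (p2 \to p1) but w0 \nVdash p1 \to \neg p1.
w0 \nVdash p1 \to \neg p1: at the accessible world w1, w1 \Vdash p1 but w1 \nVdash \neg p1.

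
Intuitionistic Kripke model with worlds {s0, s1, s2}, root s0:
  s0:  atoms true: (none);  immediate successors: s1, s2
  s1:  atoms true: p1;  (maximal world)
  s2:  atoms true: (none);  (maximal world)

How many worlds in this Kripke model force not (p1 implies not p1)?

1

s0: does not force it — s0 does not force not (p1 implies not p1) since s2 is accessible from s0 and s2 forces p1 implies not p1.
s1: forces it.
s2: does not force it.
Worlds forcing the formula: {s1}.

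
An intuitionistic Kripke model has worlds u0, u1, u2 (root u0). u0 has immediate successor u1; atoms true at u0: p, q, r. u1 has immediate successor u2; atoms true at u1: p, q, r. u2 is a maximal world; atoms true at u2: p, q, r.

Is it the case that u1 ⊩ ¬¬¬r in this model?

No

u1 ⊮ ¬¬¬r since u1 is accessible from u1 and u1 ⊩ ¬¬r.
u1 ⊩ ¬¬r: no world accessible from u1 forces ¬r.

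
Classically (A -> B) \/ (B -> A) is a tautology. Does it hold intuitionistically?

This is the Gödel–Dummett linearity axiom, which is not intuitionistically valid.
A Kripke countermodel: worlds 0, 1, 2; order generated by 0 <= 1, 0 <= 2; atoms true at each world — 0:{}; 1:{A}; 2:{B}.
0 ||-/- (A -> B) \/ (B -> A): neither disjunct is forced at 0.
0 ||-/- A -> B: at the accessible world 1, 1 ||- A but 1 ||-/- B.
1 lacks atom B, so 1 ||-/- B.
So the root 0 does not force the formula.

No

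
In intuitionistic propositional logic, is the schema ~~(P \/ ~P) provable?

Yes

This is the double negation of excluded middle, which is intuitionistically derivable.
Assuming ~(P \/ ~P): from P we'd get P \/ ~P, so ~P; but then P \/ ~P again — contradiction. Hence ~~(P \/ ~P).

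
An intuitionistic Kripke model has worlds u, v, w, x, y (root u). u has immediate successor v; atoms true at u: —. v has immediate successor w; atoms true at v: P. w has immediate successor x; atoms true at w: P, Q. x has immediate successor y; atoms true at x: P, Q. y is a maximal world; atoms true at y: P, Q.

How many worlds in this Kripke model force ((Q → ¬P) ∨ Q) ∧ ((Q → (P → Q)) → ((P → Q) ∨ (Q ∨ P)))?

u: does not force it — u ⊮ ((Q → ¬P) ∨ Q) ∧ ((Q → (P → Q)) → ((P → Q) ∨ (Q ∨ P))) since u fails (Q → ¬P) ∨ Q.
v: does not force it — v ⊮ ((Q → ¬P) ∨ Q) ∧ ((Q → (P → Q)) → ((P → Q) ∨ (Q ∨ P))) since v fails (Q → ¬P) ∨ Q.
w: forces it.
x: forces it.
y: forces it.
Worlds forcing the formula: {w, x, y}.

3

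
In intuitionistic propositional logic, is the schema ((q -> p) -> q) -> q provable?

This is Peirce's law, which is not intuitionistically valid.
A Kripke countermodel: worlds s0, s1; order generated by s0 <= s1; atoms true at each world — s0:{}; s1:{q}.
s0 ||-/- ((q -> p) -> q) -> q: already at s0 itself, s0 ||- (q -> p) -> q but s0 ||-/- q.
s0 lacks atom q, so s0 ||-/- q.
So the root s0 does not force the formula.

No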